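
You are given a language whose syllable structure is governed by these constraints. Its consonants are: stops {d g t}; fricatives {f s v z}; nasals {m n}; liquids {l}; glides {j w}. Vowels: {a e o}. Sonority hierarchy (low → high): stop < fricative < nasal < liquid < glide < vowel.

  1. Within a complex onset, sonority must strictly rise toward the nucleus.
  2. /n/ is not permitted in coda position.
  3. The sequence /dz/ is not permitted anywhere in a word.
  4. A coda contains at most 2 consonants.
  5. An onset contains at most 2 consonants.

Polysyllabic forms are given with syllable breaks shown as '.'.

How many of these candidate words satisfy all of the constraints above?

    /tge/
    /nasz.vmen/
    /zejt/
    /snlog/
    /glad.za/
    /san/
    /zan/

1

/tge/ — violates constraint 1: syllable 1 onset /tg/: /t/ (stop, 1) → /g/ (stop, 1) does not rise → not permitted
/nasz.vmen/ — violates constraint 2: syllable 2 coda contains /n/ → not permitted
/zejt/ — σ1 onset /z/, coda /jt/ (2C) ok → permitted
/snlog/ — violates constraint 5: syllable 1 onset /snl/ has 3 consonants (> 2) → not permitted
/glad.za/ — violates constraint 3: contains banned sequence /dz/ → not permitted
/san/ — violates constraint 2: syllable 1 coda contains /n/ → not permitted
/zan/ — violates constraint 2: syllable 1 coda contains /n/ → not permitted
Permitted: /zejt/ → 1.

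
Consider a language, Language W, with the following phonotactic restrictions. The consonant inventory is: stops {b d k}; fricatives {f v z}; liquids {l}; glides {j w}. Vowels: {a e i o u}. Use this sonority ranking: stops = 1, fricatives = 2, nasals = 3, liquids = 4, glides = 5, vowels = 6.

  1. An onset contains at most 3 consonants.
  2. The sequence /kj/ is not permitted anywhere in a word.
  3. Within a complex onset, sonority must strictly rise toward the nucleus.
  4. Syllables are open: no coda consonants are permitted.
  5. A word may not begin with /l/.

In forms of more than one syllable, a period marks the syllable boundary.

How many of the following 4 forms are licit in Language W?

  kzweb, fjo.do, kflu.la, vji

kzweb — violates constraint 4: syllable 1 coda /b/ has 1 consonant (> 0) → illicit
fjo.do — σ1 onset /fj/ (2→5 rises), coda /∅/ ok; σ2 onset /d/, coda /∅/ ok → licit
kflu.la — σ1 onset /kfl/ (1→2→4 rises), coda /∅/ ok; σ2 onset /l/, coda /∅/ ok → licit
vji — σ1 onset /vj/ (2→5 rises), coda /∅/ ok → licit
Licit: fjo.do, kflu.la, vji → 3.

3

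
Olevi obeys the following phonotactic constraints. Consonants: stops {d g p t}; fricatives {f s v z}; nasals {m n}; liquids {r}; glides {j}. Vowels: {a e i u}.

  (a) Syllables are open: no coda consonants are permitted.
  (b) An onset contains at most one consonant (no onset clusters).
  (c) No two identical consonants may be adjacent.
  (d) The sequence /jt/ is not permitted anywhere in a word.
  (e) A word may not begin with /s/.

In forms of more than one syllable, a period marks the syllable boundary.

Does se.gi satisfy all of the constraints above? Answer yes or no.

se.gi — violates constraint (e): word begins with /s/ → illicit

no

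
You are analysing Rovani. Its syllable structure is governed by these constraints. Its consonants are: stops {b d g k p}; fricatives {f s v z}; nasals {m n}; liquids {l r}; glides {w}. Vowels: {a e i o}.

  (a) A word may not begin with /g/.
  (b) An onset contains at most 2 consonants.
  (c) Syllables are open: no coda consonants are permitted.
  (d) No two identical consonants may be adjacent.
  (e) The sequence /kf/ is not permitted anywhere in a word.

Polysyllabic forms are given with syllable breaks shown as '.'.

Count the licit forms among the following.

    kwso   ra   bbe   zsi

kwso — violates constraint (b): syllable 1 onset /kws/ has 3 consonants (> 2) → illicit
ra — σ1 onset /r/, coda /∅/ ok → licit
bbe — violates constraint (d): adjacent identical consonants /bb/ → illicit
zsi — σ1 onset /zs/ (2C), coda /∅/ ok → licit
Licit: ra, zsi → 2.

2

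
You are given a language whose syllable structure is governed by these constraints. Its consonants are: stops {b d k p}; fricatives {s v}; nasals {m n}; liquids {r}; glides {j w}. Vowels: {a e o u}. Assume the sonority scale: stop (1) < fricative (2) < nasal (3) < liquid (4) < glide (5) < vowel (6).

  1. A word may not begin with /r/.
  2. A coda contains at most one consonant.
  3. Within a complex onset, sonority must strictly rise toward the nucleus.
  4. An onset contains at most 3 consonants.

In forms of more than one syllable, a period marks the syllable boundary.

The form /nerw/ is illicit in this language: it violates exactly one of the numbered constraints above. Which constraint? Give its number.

2

/nerw/: syllable 1 coda /rw/ has 2 consonants (> 1).
This is a violation of constraint 2: "A coda contains at most one consonant."
The remaining constraints (1, 3, 4) are satisfied.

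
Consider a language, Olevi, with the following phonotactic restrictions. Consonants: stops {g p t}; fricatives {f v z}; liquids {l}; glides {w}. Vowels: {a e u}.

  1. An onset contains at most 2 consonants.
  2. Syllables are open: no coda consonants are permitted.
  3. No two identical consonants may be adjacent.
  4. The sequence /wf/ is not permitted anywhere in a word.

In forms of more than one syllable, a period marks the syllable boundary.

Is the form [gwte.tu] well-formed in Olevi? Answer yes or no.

[gwte.tu] — violates constraint 1: syllable 1 onset /gwt/ has 3 consonants (> 2) → ill-formed

no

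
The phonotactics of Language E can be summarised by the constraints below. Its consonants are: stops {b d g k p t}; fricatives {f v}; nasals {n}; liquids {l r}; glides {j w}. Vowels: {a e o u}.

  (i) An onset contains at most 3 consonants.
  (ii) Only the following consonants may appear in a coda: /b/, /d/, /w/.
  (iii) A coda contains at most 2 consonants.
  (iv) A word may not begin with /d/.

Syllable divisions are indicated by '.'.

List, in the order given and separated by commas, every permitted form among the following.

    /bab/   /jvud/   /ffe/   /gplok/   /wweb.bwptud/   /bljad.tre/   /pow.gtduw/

/bab/, /jvud/, /ffe/, /bljad.tre/, /pow.gtduw/

/bab/ — σ1 onset /b/, coda /b/ ok → permitted
/jvud/ — σ1 onset /jv/ (2C), coda /d/ ok → permitted
/ffe/ — σ1 onset /ff/ (2C), coda /∅/ ok → permitted
/gplok/ — violates constraint (ii): syllable 1 coda contains /k/, which is not a licensed coda consonant → not permitted
/wweb.bwptud/ — violates constraint (i): syllable 2 onset /bwpt/ has 4 consonants (> 3) → not permitted
/bljad.tre/ — σ1 onset /blj/ (3C), coda /d/ ok; σ2 onset /tr/ (2C), coda /∅/ ok → permitted
/pow.gtduw/ — σ1 onset /p/, coda /w/ ok; σ2 onset /gtd/ (3C), coda /w/ ok → permitted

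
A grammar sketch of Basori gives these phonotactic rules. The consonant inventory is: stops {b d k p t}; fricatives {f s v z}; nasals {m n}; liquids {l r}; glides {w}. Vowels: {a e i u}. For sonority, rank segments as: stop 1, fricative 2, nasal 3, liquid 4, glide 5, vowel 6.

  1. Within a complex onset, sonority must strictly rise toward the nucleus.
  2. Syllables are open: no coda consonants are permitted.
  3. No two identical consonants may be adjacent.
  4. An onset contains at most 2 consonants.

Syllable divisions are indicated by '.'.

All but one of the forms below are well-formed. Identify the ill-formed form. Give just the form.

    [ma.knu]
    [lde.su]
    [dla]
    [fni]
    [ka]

[ma.knu] — σ1 onset /m/, coda /∅/ ok; σ2 onset /kn/ (1→3 rises), coda /∅/ ok → well-formed
[lde.su] — violates constraint 1: syllable 1 onset /ld/: /l/ (liquid, 4) → /d/ (stop, 1) does not rise → ill-formed
[dla] — σ1 onset /dl/ (1→4 rises), coda /∅/ ok → well-formed
[fni] — σ1 onset /fn/ (2→3 rises), coda /∅/ ok → well-formed
[ka] — σ1 onset /k/, coda /∅/ ok → well-formed

[lde.su]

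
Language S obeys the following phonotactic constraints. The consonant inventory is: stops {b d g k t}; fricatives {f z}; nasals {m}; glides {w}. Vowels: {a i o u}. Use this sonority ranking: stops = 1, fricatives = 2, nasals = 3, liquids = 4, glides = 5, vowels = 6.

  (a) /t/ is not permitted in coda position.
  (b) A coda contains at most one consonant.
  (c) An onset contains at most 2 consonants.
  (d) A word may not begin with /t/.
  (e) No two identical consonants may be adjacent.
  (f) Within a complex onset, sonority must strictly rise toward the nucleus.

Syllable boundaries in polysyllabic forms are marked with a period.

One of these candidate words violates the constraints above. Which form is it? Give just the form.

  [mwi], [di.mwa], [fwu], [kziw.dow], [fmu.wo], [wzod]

[wzod]

[mwi] — σ1 onset /mw/ (3→5 rises), coda /∅/ ok → licit
[di.mwa] — σ1 onset /d/, coda /∅/ ok; σ2 onset /mw/ (3→5 rises), coda /∅/ ok → licit
[fwu] — σ1 onset /fw/ (2→5 rises), coda /∅/ ok → licit
[kziw.dow] — σ1 onset /kz/ (1→2 rises), coda /w/ ok; σ2 onset /d/, coda /w/ ok → licit
[fmu.wo] — σ1 onset /fm/ (2→3 rises), coda /∅/ ok; σ2 onset /w/, coda /∅/ ok → licit
[wzod] — violates constraint (f): syllable 1 onset /wz/: /w/ (glide, 5) → /z/ (fricative, 2) does not rise → illicit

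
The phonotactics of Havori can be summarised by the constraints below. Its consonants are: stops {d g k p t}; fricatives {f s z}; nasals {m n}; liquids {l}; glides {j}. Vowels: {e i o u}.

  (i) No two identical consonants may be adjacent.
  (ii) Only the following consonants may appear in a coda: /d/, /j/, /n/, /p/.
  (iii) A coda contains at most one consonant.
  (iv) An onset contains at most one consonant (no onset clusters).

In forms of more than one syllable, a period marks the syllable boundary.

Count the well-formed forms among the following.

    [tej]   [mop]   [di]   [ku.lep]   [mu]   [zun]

[tej] — σ1 onset /t/, coda /j/ ok → well-formed
[mop] — σ1 onset /m/, coda /p/ ok → well-formed
[di] — σ1 onset /d/, coda /∅/ ok → well-formed
[ku.lep] — σ1 onset /k/, coda /∅/ ok; σ2 onset /l/, coda /p/ ok → well-formed
[mu] — σ1 onset /m/, coda /∅/ ok → well-formed
[zun] — σ1 onset /z/, coda /n/ ok → well-formed
Well-formed: [tej], [mop], [di], [ku.lep], [mu], [zun] → 6.

6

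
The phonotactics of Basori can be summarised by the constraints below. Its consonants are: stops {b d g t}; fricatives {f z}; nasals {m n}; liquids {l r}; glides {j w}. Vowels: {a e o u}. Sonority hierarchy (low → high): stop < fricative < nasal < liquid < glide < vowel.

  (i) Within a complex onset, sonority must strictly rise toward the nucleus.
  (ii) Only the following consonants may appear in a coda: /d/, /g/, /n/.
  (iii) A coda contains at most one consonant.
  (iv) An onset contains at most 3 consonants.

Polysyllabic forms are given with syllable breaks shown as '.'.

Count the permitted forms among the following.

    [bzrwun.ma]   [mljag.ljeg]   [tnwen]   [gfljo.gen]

[bzrwun.ma] — violates constraint (iv): syllable 1 onset /bzrw/ has 4 consonants (> 3) → not permitted
[mljag.ljeg] — σ1 onset /mlj/ (3→4→5 rises), coda /g/ ok; σ2 onset /lj/ (4→5 rises), coda /g/ ok → permitted
[tnwen] — σ1 onset /tnw/ (1→3→5 rises), coda /n/ ok → permitted
[gfljo.gen] — violates constraint (iv): syllable 1 onset /gflj/ has 4 consonants (> 3) → not permitted
Permitted: [mljag.ljeg], [tnwen] → 2.

2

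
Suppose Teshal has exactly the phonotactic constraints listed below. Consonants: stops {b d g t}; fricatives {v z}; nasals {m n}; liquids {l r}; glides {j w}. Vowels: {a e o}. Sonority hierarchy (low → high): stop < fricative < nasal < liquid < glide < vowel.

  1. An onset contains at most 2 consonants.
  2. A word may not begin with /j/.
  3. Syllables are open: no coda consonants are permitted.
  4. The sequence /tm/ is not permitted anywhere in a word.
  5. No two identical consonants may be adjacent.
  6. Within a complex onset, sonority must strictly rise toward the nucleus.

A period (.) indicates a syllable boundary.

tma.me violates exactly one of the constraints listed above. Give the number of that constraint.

tma.me: contains banned sequence /tm/.
This is a violation of constraint 4: "The sequence /tm/ is not permitted anywhere in a word."
The remaining constraints (1, 2, 3, 5, 6) are satisfied.

4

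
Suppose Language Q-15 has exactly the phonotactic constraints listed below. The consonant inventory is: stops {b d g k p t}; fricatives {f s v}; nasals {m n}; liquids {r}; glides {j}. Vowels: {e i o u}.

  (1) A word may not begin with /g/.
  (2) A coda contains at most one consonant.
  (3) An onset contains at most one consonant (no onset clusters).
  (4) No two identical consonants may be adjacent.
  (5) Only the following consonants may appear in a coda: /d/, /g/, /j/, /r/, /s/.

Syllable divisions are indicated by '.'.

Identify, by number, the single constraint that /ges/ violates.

/ges/: word begins with /g/.
This is a violation of constraint 1: "A word may not begin with /g/."
The remaining constraints (2, 3, 4, 5) are satisfied.

1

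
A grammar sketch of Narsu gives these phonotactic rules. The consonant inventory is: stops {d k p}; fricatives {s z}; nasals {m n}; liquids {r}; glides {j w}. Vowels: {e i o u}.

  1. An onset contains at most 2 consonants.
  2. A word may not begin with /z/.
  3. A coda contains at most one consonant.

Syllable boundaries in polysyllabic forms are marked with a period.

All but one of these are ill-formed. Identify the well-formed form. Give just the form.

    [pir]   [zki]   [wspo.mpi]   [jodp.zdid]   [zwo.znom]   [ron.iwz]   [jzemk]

[pir]

[pir] — σ1 onset /p/, coda /r/ ok → well-formed
[zki] — violates constraint 2: word begins with /z/ → ill-formed
[wspo.mpi] — violates constraint 1: syllable 1 onset /wsp/ has 3 consonants (> 2) → ill-formed
[jodp.zdid] — violates constraint 3: syllable 1 coda /dp/ has 2 consonants (> 1) → ill-formed
[zwo.znom] — violates constraint 2: word begins with /z/ → ill-formed
[ron.iwz] — violates constraint 3: syllable 2 coda /wz/ has 2 consonants (> 1) → ill-formed
[jzemk] — violates constraint 3: syllable 1 coda /mk/ has 2 consonants (> 1) → ill-formed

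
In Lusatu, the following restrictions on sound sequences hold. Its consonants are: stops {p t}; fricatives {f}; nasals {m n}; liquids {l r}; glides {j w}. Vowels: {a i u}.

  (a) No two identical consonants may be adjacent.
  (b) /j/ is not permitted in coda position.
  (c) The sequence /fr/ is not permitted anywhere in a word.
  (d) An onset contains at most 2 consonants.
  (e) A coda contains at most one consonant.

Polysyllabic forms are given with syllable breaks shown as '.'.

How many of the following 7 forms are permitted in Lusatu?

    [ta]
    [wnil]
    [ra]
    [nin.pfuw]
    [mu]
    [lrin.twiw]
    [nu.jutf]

6

[ta] — σ1 onset /t/, coda /∅/ ok → permitted
[wnil] — σ1 onset /wn/ (2C), coda /l/ ok → permitted
[ra] — σ1 onset /r/, coda /∅/ ok → permitted
[nin.pfuw] — σ1 onset /n/, coda /n/ ok; σ2 onset /pf/ (2C), coda /w/ ok → permitted
[mu] — σ1 onset /m/, coda /∅/ ok → permitted
[lrin.twiw] — σ1 onset /lr/ (2C), coda /n/ ok; σ2 onset /tw/ (2C), coda /w/ ok → permitted
[nu.jutf] — violates constraint (e): syllable 2 coda /tf/ has 2 consonants (> 1) → not permitted
Permitted: [ta], [wnil], [ra], [nin.pfuw], [mu], [lrin.twiw] → 6.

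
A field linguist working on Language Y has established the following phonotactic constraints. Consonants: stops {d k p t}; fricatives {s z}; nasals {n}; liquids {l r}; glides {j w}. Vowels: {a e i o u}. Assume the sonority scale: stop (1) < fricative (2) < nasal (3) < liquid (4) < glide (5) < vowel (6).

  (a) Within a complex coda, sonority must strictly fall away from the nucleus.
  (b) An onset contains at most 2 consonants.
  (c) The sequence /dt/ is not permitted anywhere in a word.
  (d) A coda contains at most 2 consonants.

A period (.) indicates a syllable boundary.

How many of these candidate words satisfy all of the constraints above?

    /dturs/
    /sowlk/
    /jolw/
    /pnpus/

0

/dturs/ — violates constraint (c): contains banned sequence /dt/ → phonotactically illegal
/sowlk/ — violates constraint (d): syllable 1 coda /wlk/ has 3 consonants (> 2) → phonotactically illegal
/jolw/ — violates constraint (a): syllable 1 coda /lw/: /l/ (liquid, 4) → /w/ (glide, 5) does not fall → phonotactically illegal
/pnpus/ — violates constraint (b): syllable 1 onset /pnp/ has 3 consonants (> 2) → phonotactically illegal
No form is phonotactically legal → 0.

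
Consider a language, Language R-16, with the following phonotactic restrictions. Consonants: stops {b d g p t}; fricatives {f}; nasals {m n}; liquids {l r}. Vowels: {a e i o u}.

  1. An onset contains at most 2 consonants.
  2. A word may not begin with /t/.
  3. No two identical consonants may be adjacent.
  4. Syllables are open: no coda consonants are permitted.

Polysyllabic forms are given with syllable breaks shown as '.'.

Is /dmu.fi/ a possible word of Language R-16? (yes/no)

/dmu.fi/ — σ1 onset /dm/ (2C), coda /∅/ ok; σ2 onset /f/, coda /∅/ ok → licit

yes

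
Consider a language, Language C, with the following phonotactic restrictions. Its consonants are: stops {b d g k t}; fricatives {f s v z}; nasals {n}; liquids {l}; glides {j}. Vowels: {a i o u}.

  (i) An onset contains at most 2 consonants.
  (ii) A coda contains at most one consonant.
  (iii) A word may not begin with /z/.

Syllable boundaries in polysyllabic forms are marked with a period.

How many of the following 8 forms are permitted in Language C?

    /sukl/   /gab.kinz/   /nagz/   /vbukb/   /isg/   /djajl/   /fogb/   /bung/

0

/sukl/ — violates constraint (ii): syllable 1 coda /kl/ has 2 consonants (> 1) → not permitted
/gab.kinz/ — violates constraint (ii): syllable 2 coda /nz/ has 2 consonants (> 1) → not permitted
/nagz/ — violates constraint (ii): syllable 1 coda /gz/ has 2 consonants (> 1) → not permitted
/vbukb/ — violates constraint (ii): syllable 1 coda /kb/ has 2 consonants (> 1) → not permitted
/isg/ — violates constraint (ii): syllable 1 coda /sg/ has 2 consonants (> 1) → not permitted
/djajl/ — violates constraint (ii): syllable 1 coda /jl/ has 2 consonants (> 1) → not permitted
/fogb/ — violates constraint (ii): syllable 1 coda /gb/ has 2 consonants (> 1) → not permitted
/bung/ — violates constraint (ii): syllable 1 coda /ng/ has 2 consonants (> 1) → not permitted
No form is permitted → 0.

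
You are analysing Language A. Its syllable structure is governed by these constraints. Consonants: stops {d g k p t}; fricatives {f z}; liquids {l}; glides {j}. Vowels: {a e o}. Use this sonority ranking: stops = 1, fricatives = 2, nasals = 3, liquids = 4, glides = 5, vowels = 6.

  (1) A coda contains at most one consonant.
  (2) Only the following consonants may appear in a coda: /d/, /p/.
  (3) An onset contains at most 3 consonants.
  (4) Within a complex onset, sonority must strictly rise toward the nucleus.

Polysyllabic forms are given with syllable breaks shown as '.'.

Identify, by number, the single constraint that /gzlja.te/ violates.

3

/gzlja.te/: syllable 1 onset /gzlj/ has 4 consonants (> 3).
This is a violation of constraint 3: "An onset contains at most 3 consonants."
The remaining constraints (1, 2, 4) are satisfied.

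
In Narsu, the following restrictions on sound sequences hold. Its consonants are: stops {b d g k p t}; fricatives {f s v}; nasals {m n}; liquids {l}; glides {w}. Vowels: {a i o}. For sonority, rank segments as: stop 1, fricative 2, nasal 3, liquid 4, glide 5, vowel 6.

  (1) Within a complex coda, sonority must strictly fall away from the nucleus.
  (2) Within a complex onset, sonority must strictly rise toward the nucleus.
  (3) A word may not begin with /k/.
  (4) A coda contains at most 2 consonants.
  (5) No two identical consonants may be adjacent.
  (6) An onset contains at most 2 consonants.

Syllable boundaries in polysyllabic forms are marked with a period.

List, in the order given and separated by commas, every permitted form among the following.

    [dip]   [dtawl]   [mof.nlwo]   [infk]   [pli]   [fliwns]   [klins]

[dip], [pli]

[dip] — σ1 onset /d/, coda /p/ ok → permitted
[dtawl] — violates constraint 2: syllable 1 onset /dt/: /d/ (stop, 1) → /t/ (stop, 1) does not rise → not permitted
[mof.nlwo] — violates constraint 6: syllable 2 onset /nlw/ has 3 consonants (> 2) → not permitted
[infk] — violates constraint 4: syllable 1 coda /nfk/ has 3 consonants (> 2) → not permitted
[pli] — σ1 onset /pl/ (1→4 rises), coda /∅/ ok → permitted
[fliwns] — violates constraint 4: syllable 1 coda /wns/ has 3 consonants (> 2) → not permitted
[klins] — violates constraint 3: word begins with /k/ → not permitted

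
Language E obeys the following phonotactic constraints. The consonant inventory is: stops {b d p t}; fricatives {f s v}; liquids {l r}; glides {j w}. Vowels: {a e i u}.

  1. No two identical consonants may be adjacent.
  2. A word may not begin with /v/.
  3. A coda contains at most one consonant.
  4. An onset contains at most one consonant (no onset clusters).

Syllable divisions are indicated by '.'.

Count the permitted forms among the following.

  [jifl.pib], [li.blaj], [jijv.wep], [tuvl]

0

[jifl.pib] — violates constraint 3: syllable 1 coda /fl/ has 2 consonants (> 1) → not permitted
[li.blaj] — violates constraint 4: syllable 2 onset /bl/ has 2 consonants (> 1) → not permitted
[jijv.wep] — violates constraint 3: syllable 1 coda /jv/ has 2 consonants (> 1) → not permitted
[tuvl] — violates constraint 3: syllable 1 coda /vl/ has 2 consonants (> 1) → not permitted
No form is permitted → 0.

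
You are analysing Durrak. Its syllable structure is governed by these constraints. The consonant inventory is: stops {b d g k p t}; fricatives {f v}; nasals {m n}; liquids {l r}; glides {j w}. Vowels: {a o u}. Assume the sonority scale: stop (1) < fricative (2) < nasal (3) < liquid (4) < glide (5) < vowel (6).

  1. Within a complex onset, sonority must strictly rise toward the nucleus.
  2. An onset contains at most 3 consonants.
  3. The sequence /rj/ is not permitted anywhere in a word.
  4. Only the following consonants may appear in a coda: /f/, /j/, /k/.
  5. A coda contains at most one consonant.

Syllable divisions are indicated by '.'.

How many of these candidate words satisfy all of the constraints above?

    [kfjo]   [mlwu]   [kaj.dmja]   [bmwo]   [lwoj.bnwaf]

[kfjo] — σ1 onset /kfj/ (1→2→5 rises), coda /∅/ ok → phonotactically legal
[mlwu] — σ1 onset /mlw/ (3→4→5 rises), coda /∅/ ok → phonotactically legal
[kaj.dmja] — σ1 onset /k/, coda /j/ ok; σ2 onset /dmj/ (1→3→5 rises), coda /∅/ ok → phonotactically legal
[bmwo] — σ1 onset /bmw/ (1→3→5 rises), coda /∅/ ok → phonotactically legal
[lwoj.bnwaf] — σ1 onset /lw/ (4→5 rises), coda /j/ ok; σ2 onset /bnw/ (1→3→5 rises), coda /f/ ok → phonotactically legal
Phonotactically legal: [kfjo], [mlwu], [kaj.dmja], [bmwo], [lwoj.bnwaf] → 5.

5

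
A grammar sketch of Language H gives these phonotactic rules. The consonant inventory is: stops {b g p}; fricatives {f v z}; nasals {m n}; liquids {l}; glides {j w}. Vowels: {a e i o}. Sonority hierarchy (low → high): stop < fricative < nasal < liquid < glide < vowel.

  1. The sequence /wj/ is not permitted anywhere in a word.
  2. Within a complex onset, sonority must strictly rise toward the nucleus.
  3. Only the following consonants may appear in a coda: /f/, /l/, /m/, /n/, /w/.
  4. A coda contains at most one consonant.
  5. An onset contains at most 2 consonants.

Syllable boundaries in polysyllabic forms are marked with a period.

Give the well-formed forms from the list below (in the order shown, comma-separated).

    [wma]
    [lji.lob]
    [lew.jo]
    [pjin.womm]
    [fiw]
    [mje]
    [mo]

[fiw], [mje], [mo]

[wma] — violates constraint 2: syllable 1 onset /wm/: /w/ (glide, 5) → /m/ (nasal, 3) does not rise → ill-formed
[lji.lob] — violates constraint 3: syllable 2 coda contains /b/, which is not a licensed coda consonant → ill-formed
[lew.jo] — violates constraint 1: contains banned sequence /wj/ → ill-formed
[pjin.womm] — violates constraint 4: syllable 2 coda /mm/ has 2 consonants (> 1) → ill-formed
[fiw] — σ1 onset /f/, coda /w/ ok → well-formed
[mje] — σ1 onset /mj/ (3→5 rises), coda /∅/ ok → well-formed
[mo] — σ1 onset /m/, coda /∅/ ok → well-formed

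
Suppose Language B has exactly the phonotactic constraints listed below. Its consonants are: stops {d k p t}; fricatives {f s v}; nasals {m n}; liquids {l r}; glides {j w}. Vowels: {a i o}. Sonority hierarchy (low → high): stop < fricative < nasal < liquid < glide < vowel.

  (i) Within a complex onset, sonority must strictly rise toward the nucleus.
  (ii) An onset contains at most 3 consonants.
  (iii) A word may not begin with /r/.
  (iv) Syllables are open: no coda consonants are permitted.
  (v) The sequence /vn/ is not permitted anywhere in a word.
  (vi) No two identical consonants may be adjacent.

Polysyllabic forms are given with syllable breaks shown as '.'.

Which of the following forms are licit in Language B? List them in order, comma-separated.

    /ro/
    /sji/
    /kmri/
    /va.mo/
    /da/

/ro/ — violates constraint (iii): word begins with /r/ → illicit
/sji/ — σ1 onset /sj/ (2→5 rises), coda /∅/ ok → licit
/kmri/ — σ1 onset /kmr/ (1→3→4 rises), coda /∅/ ok → licit
/va.mo/ — σ1 onset /v/, coda /∅/ ok; σ2 onset /m/, coda /∅/ ok → licit
/da/ — σ1 onset /d/, coda /∅/ ok → licit

/sji/, /kmri/, /va.mo/, /da/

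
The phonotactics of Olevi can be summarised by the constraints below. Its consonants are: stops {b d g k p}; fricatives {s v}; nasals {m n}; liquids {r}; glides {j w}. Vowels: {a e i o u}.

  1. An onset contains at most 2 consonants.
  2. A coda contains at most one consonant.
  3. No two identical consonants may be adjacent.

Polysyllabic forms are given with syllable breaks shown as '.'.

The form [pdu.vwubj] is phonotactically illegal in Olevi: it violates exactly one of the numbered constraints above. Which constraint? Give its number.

2

[pdu.vwubj]: syllable 2 coda /bj/ has 2 consonants (> 1).
This is a violation of constraint 2: "A coda contains at most one consonant."
The remaining constraints (1, 3) are satisfied.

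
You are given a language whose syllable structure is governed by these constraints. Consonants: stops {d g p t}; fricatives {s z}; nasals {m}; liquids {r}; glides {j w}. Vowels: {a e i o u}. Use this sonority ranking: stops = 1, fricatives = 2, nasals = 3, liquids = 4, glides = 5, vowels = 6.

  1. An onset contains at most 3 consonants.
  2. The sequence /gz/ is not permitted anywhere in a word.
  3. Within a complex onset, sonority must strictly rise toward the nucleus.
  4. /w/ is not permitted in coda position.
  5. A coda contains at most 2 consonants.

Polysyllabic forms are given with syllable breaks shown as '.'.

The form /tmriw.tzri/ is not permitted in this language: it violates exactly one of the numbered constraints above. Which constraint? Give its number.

4

/tmriw.tzri/: syllable 1 coda contains /w/.
This is a violation of constraint 4: "/w/ is not permitted in coda position."
The remaining constraints (1, 2, 3, 5) are satisfied.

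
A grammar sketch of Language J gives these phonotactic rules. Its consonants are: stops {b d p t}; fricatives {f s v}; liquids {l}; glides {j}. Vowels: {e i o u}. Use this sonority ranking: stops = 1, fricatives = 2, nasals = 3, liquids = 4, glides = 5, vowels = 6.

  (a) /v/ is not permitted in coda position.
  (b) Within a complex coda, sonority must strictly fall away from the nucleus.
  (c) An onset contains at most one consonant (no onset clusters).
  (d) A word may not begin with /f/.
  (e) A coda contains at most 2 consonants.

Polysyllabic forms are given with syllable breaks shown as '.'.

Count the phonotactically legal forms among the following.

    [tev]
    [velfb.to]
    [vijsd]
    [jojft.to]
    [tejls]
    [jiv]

[tev] — violates constraint (a): syllable 1 coda contains /v/ → phonotactically illegal
[velfb.to] — violates constraint (e): syllable 1 coda /lfb/ has 3 consonants (> 2) → phonotactically illegal
[vijsd] — violates constraint (e): syllable 1 coda /jsd/ has 3 consonants (> 2) → phonotactically illegal
[jojft.to] — violates constraint (e): syllable 1 coda /jft/ has 3 consonants (> 2) → phonotactically illegal
[tejls] — violates constraint (e): syllable 1 coda /jls/ has 3 consonants (> 2) → phonotactically illegal
[jiv] — violates constraint (a): syllable 1 coda contains /v/ → phonotactically illegal
No form is phonotactically legal → 0.

0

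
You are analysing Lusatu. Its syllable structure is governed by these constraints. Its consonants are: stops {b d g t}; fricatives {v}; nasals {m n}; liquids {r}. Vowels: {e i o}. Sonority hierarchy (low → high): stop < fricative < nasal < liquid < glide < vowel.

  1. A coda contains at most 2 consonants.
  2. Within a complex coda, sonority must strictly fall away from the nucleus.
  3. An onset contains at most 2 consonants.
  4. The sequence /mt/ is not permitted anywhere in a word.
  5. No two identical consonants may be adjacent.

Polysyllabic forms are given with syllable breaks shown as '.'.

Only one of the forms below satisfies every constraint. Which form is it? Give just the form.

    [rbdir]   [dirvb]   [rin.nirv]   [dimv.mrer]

[rbdir] — violates constraint 3: syllable 1 onset /rbd/ has 3 consonants (> 2) → illicit
[dirvb] — violates constraint 1: syllable 1 coda /rvb/ has 3 consonants (> 2) → illicit
[rin.nirv] — violates constraint 5: adjacent identical consonants /nn/ → illicit
[dimv.mrer] — σ1 onset /d/, coda /mv/ (3→2 falls) ok; σ2 onset /mr/ (2C), coda /r/ ok → licit

[dimv.mrer]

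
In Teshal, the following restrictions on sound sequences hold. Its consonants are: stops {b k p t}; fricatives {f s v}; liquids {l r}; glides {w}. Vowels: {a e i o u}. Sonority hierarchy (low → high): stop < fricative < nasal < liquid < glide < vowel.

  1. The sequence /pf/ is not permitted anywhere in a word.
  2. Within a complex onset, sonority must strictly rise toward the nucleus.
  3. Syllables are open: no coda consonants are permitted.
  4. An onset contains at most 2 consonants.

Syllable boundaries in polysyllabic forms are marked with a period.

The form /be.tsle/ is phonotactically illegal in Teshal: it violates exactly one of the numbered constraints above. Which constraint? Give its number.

/be.tsle/: syllable 2 onset /tsl/ has 3 consonants (> 2).
This is a violation of constraint 4: "An onset contains at most 2 consonants."
The remaining constraints (1, 2, 3) are satisfied.

4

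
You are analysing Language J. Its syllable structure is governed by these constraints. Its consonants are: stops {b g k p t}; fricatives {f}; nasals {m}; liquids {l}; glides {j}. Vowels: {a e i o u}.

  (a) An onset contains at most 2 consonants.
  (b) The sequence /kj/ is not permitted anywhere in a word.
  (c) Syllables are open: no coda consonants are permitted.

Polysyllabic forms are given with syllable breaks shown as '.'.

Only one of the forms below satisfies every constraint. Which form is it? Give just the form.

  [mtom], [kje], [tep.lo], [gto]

[mtom] — violates constraint (c): syllable 1 coda /m/ has 1 consonant (> 0) → not permitted
[kje] — violates constraint (b): contains banned sequence /kj/ → not permitted
[tep.lo] — violates constraint (c): syllable 1 coda /p/ has 1 consonant (> 0) → not permitted
[gto] — σ1 onset /gt/ (2C), coda /∅/ ok → permitted

[gto]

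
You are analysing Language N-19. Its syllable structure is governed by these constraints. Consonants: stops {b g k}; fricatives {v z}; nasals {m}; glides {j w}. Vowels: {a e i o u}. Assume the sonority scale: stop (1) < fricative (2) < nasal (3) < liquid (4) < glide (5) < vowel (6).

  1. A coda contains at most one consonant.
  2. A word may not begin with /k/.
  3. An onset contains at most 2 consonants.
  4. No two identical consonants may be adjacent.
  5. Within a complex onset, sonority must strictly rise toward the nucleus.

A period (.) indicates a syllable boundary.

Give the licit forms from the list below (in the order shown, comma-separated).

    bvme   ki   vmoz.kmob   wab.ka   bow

vmoz.kmob, wab.ka, bow

bvme — violates constraint 3: syllable 1 onset /bvm/ has 3 consonants (> 2) → illicit
ki — violates constraint 2: word begins with /k/ → illicit
vmoz.kmob — σ1 onset /vm/ (2→3 rises), coda /z/ ok; σ2 onset /km/ (1→3 rises), coda /b/ ok → licit
wab.ka — σ1 onset /w/, coda /b/ ok; σ2 onset /k/, coda /∅/ ok → licit
bow — σ1 onset /b/, coda /w/ ok → licit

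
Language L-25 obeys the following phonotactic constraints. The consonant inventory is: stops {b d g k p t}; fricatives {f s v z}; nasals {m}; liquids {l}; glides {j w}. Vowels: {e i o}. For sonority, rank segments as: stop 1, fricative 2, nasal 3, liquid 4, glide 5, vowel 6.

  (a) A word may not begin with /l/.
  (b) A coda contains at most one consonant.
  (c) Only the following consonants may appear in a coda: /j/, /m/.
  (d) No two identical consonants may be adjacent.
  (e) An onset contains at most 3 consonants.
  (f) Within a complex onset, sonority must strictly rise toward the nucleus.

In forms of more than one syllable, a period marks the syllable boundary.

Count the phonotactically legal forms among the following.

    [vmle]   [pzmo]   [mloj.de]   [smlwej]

[vmle] — σ1 onset /vml/ (2→3→4 rises), coda /∅/ ok → phonotactically legal
[pzmo] — σ1 onset /pzm/ (1→2→3 rises), coda /∅/ ok → phonotactically legal
[mloj.de] — σ1 onset /ml/ (3→4 rises), coda /j/ ok; σ2 onset /d/, coda /∅/ ok → phonotactically legal
[smlwej] — violates constraint (e): syllable 1 onset /smlw/ has 4 consonants (> 3) → phonotactically illegal
Phonotactically legal: [vmle], [pzmo], [mloj.de] → 3.

3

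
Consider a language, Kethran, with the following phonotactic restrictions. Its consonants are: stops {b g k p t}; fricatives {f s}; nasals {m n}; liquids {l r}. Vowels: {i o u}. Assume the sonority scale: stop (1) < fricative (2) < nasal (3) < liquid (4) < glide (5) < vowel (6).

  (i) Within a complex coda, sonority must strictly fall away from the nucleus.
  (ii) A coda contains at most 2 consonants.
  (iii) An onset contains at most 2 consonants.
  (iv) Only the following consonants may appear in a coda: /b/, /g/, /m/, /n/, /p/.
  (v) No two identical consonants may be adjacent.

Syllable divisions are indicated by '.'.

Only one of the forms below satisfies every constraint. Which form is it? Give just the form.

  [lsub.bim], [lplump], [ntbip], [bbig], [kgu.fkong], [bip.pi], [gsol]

[lsub.bim] — violates constraint (v): adjacent identical consonants /bb/ → ill-formed
[lplump] — violates constraint (iii): syllable 1 onset /lpl/ has 3 consonants (> 2) → ill-formed
[ntbip] — violates constraint (iii): syllable 1 onset /ntb/ has 3 consonants (> 2) → ill-formed
[bbig] — violates constraint (v): adjacent identical consonants /bb/ → ill-formed
[kgu.fkong] — σ1 onset /kg/ (2C), coda /∅/ ok; σ2 onset /fk/ (2C), coda /ng/ (3→1 falls) ok → well-formed
[bip.pi] — violates constraint (v): adjacent identical consonants /pp/ → ill-formed
[gsol] — violates constraint (iv): syllable 1 coda contains /l/, which is not a licensed coda consonant → ill-formed

[kgu.fkong]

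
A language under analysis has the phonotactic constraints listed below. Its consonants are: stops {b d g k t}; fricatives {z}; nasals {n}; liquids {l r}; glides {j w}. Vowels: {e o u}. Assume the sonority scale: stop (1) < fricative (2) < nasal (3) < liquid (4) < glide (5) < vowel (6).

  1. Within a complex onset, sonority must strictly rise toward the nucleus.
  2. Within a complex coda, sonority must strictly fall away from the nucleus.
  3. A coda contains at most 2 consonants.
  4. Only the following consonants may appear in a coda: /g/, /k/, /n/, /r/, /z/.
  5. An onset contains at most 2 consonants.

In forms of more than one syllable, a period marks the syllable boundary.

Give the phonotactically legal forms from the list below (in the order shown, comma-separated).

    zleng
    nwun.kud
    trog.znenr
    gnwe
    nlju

zleng — σ1 onset /zl/ (2→4 rises), coda /ng/ (3→1 falls) ok → phonotactically legal
nwun.kud — violates constraint 4: syllable 2 coda contains /d/, which is not a licensed coda consonant → phonotactically illegal
trog.znenr — violates constraint 2: syllable 2 coda /nr/: /n/ (nasal, 3) → /r/ (liquid, 4) does not fall → phonotactically illegal
gnwe — violates constraint 5: syllable 1 onset /gnw/ has 3 consonants (> 2) → phonotactically illegal
nlju — violates constraint 5: syllable 1 onset /nlj/ has 3 consonants (> 2) → phonotactically illegal

zleng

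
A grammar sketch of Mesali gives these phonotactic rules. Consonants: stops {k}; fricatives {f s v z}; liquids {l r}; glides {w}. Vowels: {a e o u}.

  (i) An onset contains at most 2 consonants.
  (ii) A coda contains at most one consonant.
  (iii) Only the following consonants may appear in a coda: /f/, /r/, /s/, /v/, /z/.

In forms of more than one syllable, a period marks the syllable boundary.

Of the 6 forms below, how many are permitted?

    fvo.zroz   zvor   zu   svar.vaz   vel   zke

5

fvo.zroz — σ1 onset /fv/ (2C), coda /∅/ ok; σ2 onset /zr/ (2C), coda /z/ ok → permitted
zvor — σ1 onset /zv/ (2C), coda /r/ ok → permitted
zu — σ1 onset /z/, coda /∅/ ok → permitted
svar.vaz — σ1 onset /sv/ (2C), coda /r/ ok; σ2 onset /v/, coda /z/ ok → permitted
vel — violates constraint (iii): syllable 1 coda contains /l/, which is not a licensed coda consonant → not permitted
zke — σ1 onset /zk/ (2C), coda /∅/ ok → permitted
Permitted: fvo.zroz, zvor, zu, svar.vaz, zke → 5.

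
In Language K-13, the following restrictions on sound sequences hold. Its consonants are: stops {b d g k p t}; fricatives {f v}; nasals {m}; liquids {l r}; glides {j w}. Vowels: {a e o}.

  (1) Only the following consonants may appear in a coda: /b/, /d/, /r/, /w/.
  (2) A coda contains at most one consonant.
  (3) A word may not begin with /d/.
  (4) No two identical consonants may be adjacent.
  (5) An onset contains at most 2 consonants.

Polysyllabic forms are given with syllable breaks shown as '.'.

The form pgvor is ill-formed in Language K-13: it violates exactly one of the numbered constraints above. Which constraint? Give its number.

pgvor: syllable 1 onset /pgv/ has 3 consonants (> 2).
This is a violation of constraint 5: "An onset contains at most 2 consonants."
The remaining constraints (1, 2, 3, 4) are satisfied.

5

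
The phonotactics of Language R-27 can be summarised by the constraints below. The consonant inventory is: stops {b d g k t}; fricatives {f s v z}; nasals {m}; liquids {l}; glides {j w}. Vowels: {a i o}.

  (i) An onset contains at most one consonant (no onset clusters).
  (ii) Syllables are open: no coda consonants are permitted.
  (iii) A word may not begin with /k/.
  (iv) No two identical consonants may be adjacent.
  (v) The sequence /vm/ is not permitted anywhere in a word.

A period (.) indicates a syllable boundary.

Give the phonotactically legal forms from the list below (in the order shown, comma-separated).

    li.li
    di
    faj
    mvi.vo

li.li, di

li.li — σ1 onset /l/, coda /∅/ ok; σ2 onset /l/, coda /∅/ ok → phonotactically legal
di — σ1 onset /d/, coda /∅/ ok → phonotactically legal
faj — violates constraint (ii): syllable 1 coda /j/ has 1 consonant (> 0) → phonotactically illegal
mvi.vo — violates constraint (i): syllable 1 onset /mv/ has 2 consonants (> 1) → phonotactically illegal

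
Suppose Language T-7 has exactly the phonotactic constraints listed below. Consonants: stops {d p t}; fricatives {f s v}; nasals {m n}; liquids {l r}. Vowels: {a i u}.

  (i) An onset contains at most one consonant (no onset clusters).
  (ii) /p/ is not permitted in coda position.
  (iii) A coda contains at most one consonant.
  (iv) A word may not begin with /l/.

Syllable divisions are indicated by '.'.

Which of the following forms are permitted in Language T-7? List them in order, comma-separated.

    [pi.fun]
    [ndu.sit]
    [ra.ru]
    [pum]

[pi.fun], [ra.ru], [pum]

[pi.fun] — σ1 onset /p/, coda /∅/ ok; σ2 onset /f/, coda /n/ ok → permitted
[ndu.sit] — violates constraint (i): syllable 1 onset /nd/ has 2 consonants (> 1) → not permitted
[ra.ru] — σ1 onset /r/, coda /∅/ ok; σ2 onset /r/, coda /∅/ ok → permitted
[pum] — σ1 onset /p/, coda /m/ ok → permitted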